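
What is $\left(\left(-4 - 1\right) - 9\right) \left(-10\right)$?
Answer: $140$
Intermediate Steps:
$\left(\left(-4 - 1\right) - 9\right) \left(-10\right) = \left(-5 - 9\right) \left(-10\right) = \left(-14\right) \left(-10\right) = 140$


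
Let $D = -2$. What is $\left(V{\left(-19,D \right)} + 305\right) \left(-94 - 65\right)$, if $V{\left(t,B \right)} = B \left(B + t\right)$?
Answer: $-55173$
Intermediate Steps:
$\left(V{\left(-19,D \right)} + 305\right) \left(-94 - 65\right) = \left(- 2 \left(-2 - 19\right) + 305\right) \left(-94 - 65\right) = \left(\left(-2\right) \left(-21\right) + 305\right) \left(-159\right) = \left(42 + 305\right) \left(-159\right) = 347 \left(-159\right) = -55173$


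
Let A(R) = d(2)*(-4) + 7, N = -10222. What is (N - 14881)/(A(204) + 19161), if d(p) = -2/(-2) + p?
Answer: -25103/19156 ≈ -1.3105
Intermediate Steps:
d(p) = 1 + p (d(p) = -2*(-1)/2 + p = -2*(-½) + p = 1 + p)
A(R) = -5 (A(R) = (1 + 2)*(-4) + 7 = 3*(-4) + 7 = -12 + 7 = -5)
(N - 14881)/(A(204) + 19161) = (-10222 - 14881)/(-5 + 19161) = -25103/19156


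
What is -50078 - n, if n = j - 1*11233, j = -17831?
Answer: -21014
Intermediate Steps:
n = -29064 (n = -17831 - 1*11233 = -17831 - 11233 = -29064)
-50078 - n = -50078 - 1*(-29064) = -50078 + 29064 = -21014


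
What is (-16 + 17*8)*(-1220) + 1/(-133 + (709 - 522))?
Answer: -7905599/54 ≈ -1.4640e+5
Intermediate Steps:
(-16 + 17*8)*(-1220) + 1/(-133 + (709 - 522)) = (-16 + 136)*(-1220) + 1/(-133 + 187) = 120*(-1220) + 1/54 = -146400 + 1/54 = -7905599/54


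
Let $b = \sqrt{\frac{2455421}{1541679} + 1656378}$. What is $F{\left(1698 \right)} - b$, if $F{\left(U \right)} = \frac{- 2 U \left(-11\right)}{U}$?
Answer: $22 - \frac{\sqrt{3936840180347445357}}{1541679} \approx -1265.0$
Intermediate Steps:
$F{\left(U \right)} = 22$ ($F{\left(U \right)} = \frac{22 U}{U} = 22$)
$b = \frac{\sqrt{3936840180347445357}}{1541679}$ ($b = \sqrt{2455421 \cdot \frac{1}{1541679} + 1656378} = \sqrt{\frac{2455421}{1541679} + 1656378} = \sqrt{\frac{2553605634083}{1541679}} = \frac{\sqrt{3936840180347445357}}{1541679} \approx 1287.0$)
$F{\left(1698 \right)} - b = 22 - \frac{\sqrt{3936840180347445357}}{1541679}$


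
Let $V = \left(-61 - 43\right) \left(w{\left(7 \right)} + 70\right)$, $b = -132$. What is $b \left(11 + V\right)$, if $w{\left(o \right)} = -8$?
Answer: $849684$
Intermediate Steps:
$V = -6448$ ($V = \left(-61 - 43\right) \left(-8 + 70\right) = \left(-104\right) 62 = -6448$)
$b \left(11 + V\right) = - 132 \left(11 - 6448\right) = \left(-132\right) \left(-6437\right) = 849684$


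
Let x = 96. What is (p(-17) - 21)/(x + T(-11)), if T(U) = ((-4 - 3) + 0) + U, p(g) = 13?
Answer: -4/39 ≈ -0.10256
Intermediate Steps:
T(U) = -7 + U (T(U) = (-7 + 0) + U = -7 + U)
(p(-17) - 21)/(x + T(-11)) = (13 - 21)/(96 + (-7 - 11)) = -8/(96 - 18) = -8/78 = -8*1/78 = -4/39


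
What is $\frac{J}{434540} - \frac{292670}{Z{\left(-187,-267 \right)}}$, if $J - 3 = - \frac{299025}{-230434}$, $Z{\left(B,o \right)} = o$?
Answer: $\frac{29305864019078509}{26735455026120} \approx 1096.1$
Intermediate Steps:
$J = \frac{990327}{230434}$ ($J = 3 - \frac{299025}{-230434} = 3 - 299025 \left(- \frac{1}{230434}\right) = 3 - - \frac{299025}{230434} = 3 + \frac{299025}{230434} = \frac{990327}{230434} \approx 4.2977$)
$\frac{J}{434540} - \frac{292670}{Z{\left(-187,-267 \right)}} = \frac{990327}{230434 \cdot 434540} - \frac{292670}{-267} = \frac{990327}{230434} \cdot \frac{1}{434540} - - \frac{292670}{267} = \frac{990327}{100132790360} + \frac{292670}{267} = \frac{29305864019078509}{26735455026120}$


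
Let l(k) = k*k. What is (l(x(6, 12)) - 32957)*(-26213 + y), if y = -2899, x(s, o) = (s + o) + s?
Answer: 942675672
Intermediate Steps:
x(s, o) = o + 2*s (x(s, o) = (o + s) + s = o + 2*s)
l(k) = k²
(l(x(6, 12)) - 32957)*(-26213 + y) = ((12 + 2*6)² - 32957)*(-26213 - 2899) = ((12 + 12)² - 32957)*(-29112) = (24² - 32957)*(-29112) = (576 - 32957)*(-29112) = -32381*(-29112) = 942675672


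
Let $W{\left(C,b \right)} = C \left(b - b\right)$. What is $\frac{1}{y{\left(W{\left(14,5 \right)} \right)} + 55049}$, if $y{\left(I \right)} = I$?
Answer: $\frac{1}{55049} \approx 1.8166 \cdot 10^{-5}$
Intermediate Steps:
$W{\left(C,b \right)} = 0$ ($W{\left(C,b \right)} = C 0 = 0$)
$\frac{1}{y{\left(W{\left(14,5 \right)} \right)} + 55049} = \frac{1}{0 + 55049} = \frac{1}{55049}$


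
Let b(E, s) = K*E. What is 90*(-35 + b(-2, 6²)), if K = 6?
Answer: -4230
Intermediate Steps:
b(E, s) = 6*E
90*(-35 + b(-2, 6²)) = 90*(-35 + 6*(-2)) = 90*(-35 - 12) = 90*(-47) = -4230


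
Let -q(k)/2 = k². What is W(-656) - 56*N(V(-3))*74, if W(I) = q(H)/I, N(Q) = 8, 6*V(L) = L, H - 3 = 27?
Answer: -2718239/82 ≈ -33149.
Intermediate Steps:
H = 30 (H = 3 + 27 = 30)
V(L) = L/6
q(k) = -2*k²
W(I) = -1800/I (W(I) = (-2*30²)/I = (-2*900)/I = -1800/I)
W(-656) - 56*N(V(-3))*74 = -1800/(-656) - 56*8*74 = -1800*(-1/656) - 448*74 = 225/82 - 1*33152 = 225/82 - 33152 = -2718239/82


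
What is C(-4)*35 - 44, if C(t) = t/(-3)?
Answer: 8/3 ≈ 2.6667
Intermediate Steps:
C(t) = -t/3 (C(t) = t*(-⅓) = -t/3)
C(-4)*35 - 44 = -⅓*(-4)*35 - 44 = (4/3)*35 - 44 = 140/3 - 44 = 8/3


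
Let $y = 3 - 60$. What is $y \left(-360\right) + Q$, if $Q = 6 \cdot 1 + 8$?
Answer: $20534$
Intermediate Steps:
$y = -57$ ($y = 3 - 60 = -57$)
$Q = 14$ ($Q = 6 + 8 = 14$)
$y \left(-360\right) + Q = \left(-57\right) \left(-360\right) + 14 = 20520 + 14 = 20534$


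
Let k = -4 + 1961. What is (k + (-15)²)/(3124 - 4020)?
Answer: -1091/448 ≈ -2.4353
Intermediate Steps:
k = 1957
(k + (-15)²)/(3124 - 4020) = (1957 + (-15)²)/(3124 - 4020) = (1957 + 225)/(-896) = 2182*(-1/896) = -1091/448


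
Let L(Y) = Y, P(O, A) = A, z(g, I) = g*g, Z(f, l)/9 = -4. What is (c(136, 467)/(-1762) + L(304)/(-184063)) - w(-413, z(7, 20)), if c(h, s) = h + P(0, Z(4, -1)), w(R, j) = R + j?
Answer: 59016588118/162159503 ≈ 363.94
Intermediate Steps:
Z(f, l) = -36 (Z(f, l) = 9*(-4) = -36)
z(g, I) = g**2
c(h, s) = -36 + h (c(h, s) = h - 36 = -36 + h)
(c(136, 467)/(-1762) + L(304)/(-184063)) - w(-413, z(7, 20)) = ((-36 + 136)/(-1762) + 304/(-184063)) - (-413 + 7**2) = (100*(-1/1762) + 304*(-1/184063)) - (-413 + 49) = (-50/881 - 304/184063) - 1*(-364) = -9470974/162159503 + 364 = 59016588118/162159503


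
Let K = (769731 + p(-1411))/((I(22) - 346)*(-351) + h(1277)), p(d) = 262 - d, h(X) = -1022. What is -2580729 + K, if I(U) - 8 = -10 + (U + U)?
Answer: -136367915387/52841 ≈ -2.5807e+6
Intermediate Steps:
I(U) = -2 + 2*U (I(U) = 8 + (-10 + (U + U)) = 8 + (-10 + 2*U) = -2 + 2*U)
K = 385702/52841 (K = (769731 + (262 - 1*(-1411)))/(((-2 + 2*22) - 346)*(-351) - 1022) = (769731 + (262 + 1411))/(((-2 + 44) - 346)*(-351) - 1022) = (769731 + 1673)/((42 - 346)*(-351) - 1022) = 771404/(-304*(-351) - 1022) = 771404/(106704 - 1022) = 771404/105682 = 771404*(1/105682) = 385702/52841 ≈ 7.2993)
-2580729 + K = -2580729 + 385702/52841 = -136367915387/52841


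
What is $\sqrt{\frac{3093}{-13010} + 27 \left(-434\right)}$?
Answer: $\frac{i \sqrt{1983430091730}}{13010} \approx 108.25 i$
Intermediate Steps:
$\sqrt{\frac{3093}{-13010} + 27 \left(-434\right)} = \sqrt{3093 \left(- \frac{1}{13010}\right) - 11718} = \sqrt{- \frac{3093}{13010} - 11718} = \sqrt{- \frac{152454273}{13010}} = \frac{i \sqrt{1983430091730}}{13010}$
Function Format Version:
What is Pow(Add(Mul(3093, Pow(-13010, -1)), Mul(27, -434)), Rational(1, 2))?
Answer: Mul(Rational(1, 13010), I, Pow(1983430091730, Rational(1, 2))) ≈ Mul(108.25, I)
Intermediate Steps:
Pow(Add(Mul(3093, Pow(-13010, -1)), Mul(27, -434)), Rational(1, 2)) = Pow(Add(Mul(3093, Rational(-1, 13010)), -11718), Rational(1, 2)) = Pow(Add(Rational(-3093, 13010), -11718), Rational(1, 2)) = Pow(Rational(-152454273, 13010), Rational(1, 2)) = Mul(Rational(1, 13010), I, Pow(1983430091730, Rational(1, 2)))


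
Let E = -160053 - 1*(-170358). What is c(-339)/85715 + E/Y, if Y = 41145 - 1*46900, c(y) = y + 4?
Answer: -35408840/19731593 ≈ -1.7945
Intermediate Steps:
c(y) = 4 + y
Y = -5755 (Y = 41145 - 46900 = -5755)
E = 10305 (E = -160053 + 170358 = 10305)
c(-339)/85715 + E/Y = (4 - 339)/85715 + 10305/(-5755) = -335*1/85715 + 10305*(-1/5755) = -67/17143 - 2061/1151 = -35408840/19731593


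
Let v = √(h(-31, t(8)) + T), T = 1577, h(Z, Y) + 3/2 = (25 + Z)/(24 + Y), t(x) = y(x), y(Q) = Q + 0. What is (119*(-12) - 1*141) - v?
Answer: -1569 - 71*√5/4 ≈ -1608.7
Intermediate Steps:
y(Q) = Q
t(x) = x
h(Z, Y) = -3/2 + (25 + Z)/(24 + Y)
v = 71*√5/4 (v = √((-11 - 31 - 3/2*8)/(24 + 8) + 1577) = √((-11 - 31 - 12)/32 + 1577) = √((1/32)*(-54) + 1577) = √(-27/16 + 1577) = √(25205/16) = 71*√5/4 ≈ 39.690)
(119*(-12) - 1*141) - v = (119*(-12) - 1*141) - 71*√5/4 = (-1428 - 141) - 71*√5/4 = -1569 - 71*√5/4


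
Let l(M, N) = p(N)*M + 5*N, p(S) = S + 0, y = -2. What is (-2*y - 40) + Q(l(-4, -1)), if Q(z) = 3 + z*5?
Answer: -38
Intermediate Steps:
p(S) = S
l(M, N) = 5*N + M*N (l(M, N) = N*M + 5*N = M*N + 5*N = 5*N + M*N)
Q(z) = 3 + 5*z
(-2*y - 40) + Q(l(-4, -1)) = (-2*(-2) - 40) + (3 + 5*(-(5 - 4))) = (4 - 40) + (3 + 5*(-1*1)) = -36 + (3 + 5*(-1)) = -36 + (3 - 5) = -36 - 2 = -38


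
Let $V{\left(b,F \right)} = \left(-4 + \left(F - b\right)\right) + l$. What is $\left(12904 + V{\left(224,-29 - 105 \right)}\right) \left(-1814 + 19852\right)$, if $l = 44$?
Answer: $227026268$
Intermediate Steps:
$V{\left(b,F \right)} = 40 + F - b$ ($V{\left(b,F \right)} = \left(-4 + \left(F - b\right)\right) + 44 = \left(-4 + F - b\right) + 44 = 40 + F - b$)
$\left(12904 + V{\left(224,-29 - 105 \right)}\right) \left(-1814 + 19852\right) = \left(12904 - 318\right) \left(-1814 + 19852\right) = \left(12904 - 318\right) 18038 = 12586 \cdot 18038 = 227026268$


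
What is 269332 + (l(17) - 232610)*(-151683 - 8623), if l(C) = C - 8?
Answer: 37287605238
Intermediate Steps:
l(C) = -8 + C
269332 + (l(17) - 232610)*(-151683 - 8623) = 269332 + ((-8 + 17) - 232610)*(-151683 - 8623) = 269332 + (9 - 232610)*(-160306) = 269332 - 232601*(-160306) = 269332 + 37287335906 = 37287605238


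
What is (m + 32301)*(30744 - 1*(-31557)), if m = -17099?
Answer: 947099802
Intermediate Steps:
(m + 32301)*(30744 - 1*(-31557)) = (-17099 + 32301)*(30744 - 1*(-31557)) = 15202*(30744 + 31557) = 15202*62301 = 947099802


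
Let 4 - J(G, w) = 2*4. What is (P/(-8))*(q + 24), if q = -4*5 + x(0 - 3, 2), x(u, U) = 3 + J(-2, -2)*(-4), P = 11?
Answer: -253/8 ≈ -31.625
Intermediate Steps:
J(G, w) = -4 (J(G, w) = 4 - 2*4 = 4 - 1*8 = 4 - 8 = -4)
x(u, U) = 19 (x(u, U) = 3 - 4*(-4) = 3 + 16 = 19)
q = -1 (q = -4*5 + 19 = -20 + 19 = -1)
(P/(-8))*(q + 24) = (11/(-8))*(-1 + 24) = (11*(-⅛))*23 = -11/8*23 = -253/8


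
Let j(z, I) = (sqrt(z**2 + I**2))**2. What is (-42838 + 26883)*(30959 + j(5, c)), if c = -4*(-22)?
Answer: -617905240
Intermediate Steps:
c = 88
j(z, I) = I**2 + z**2 (j(z, I) = (sqrt(I**2 + z**2))**2 = I**2 + z**2)
(-42838 + 26883)*(30959 + j(5, c)) = (-42838 + 26883)*(30959 + (88**2 + 5**2)) = -15955*(30959 + (7744 + 25)) = -15955*(30959 + 7769) = -15955*38728 = -617905240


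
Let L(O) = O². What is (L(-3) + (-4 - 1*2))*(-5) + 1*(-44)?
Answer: -59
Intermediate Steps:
(L(-3) + (-4 - 1*2))*(-5) + 1*(-44) = ((-3)² + (-4 - 1*2))*(-5) + 1*(-44) = (9 + (-4 - 2))*(-5) - 44 = (9 - 6)*(-5) - 44 = 3*(-5) - 44 = -15 - 44 = -59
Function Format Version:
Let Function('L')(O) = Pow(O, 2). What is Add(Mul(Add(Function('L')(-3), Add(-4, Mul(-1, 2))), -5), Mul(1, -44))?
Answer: -59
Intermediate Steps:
Add(Mul(Add(Function('L')(-3), Add(-4, Mul(-1, 2))), -5), Mul(1, -44)) = Add(Mul(Add(Pow(-3, 2), Add(-4, Mul(-1, 2))), -5), Mul(1, -44)) = Add(Mul(Add(9, Add(-4, -2)), -5), -44) = Add(Mul(Add(9, -6), -5), -44) = Add(Mul(3, -5), -44) = Add(-15, -44) = -59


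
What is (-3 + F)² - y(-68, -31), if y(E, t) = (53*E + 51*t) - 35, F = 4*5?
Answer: 5509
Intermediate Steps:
F = 20
y(E, t) = -35 + 51*t + 53*E (y(E, t) = (51*t + 53*E) - 35 = -35 + 51*t + 53*E)
(-3 + F)² - y(-68, -31) = (-3 + 20)² - (-35 + 51*(-31) + 53*(-68)) = 17² - (-35 - 1581 - 3604) = 289 - 1*(-5220) = 289 + 5220 = 5509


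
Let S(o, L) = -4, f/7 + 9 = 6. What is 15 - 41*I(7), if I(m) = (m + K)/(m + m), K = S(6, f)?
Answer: 87/14 ≈ 6.2143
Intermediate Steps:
f = -21 (f = -63 + 7*6 = -63 + 42 = -21)
K = -4
I(m) = (-4 + m)/(2*m) (I(m) = (m - 4)/(m + m) = (-4 + m)/((2*m)) = (-4 + m)*(1/(2*m)) = (-4 + m)/(2*m))
15 - 41*I(7) = 15 - 41*(-4 + 7)/(2*7) = 15 - 41*3/(2*7) = 15 - 41*3/14 = 15 - 123/14 = 87/14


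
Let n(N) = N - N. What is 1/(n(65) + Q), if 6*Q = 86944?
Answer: 3/43472 ≈ 6.9010e-5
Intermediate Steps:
n(N) = 0
Q = 43472/3 (Q = (⅙)*86944 = 43472/3 ≈ 14491.)
1/(n(65) + Q) = 1/(0 + 43472/3) = 1/(43472/3) = 3/43472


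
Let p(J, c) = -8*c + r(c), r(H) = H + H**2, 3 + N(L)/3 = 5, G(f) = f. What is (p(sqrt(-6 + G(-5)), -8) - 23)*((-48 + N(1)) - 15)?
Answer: -5529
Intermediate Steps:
N(L) = 6 (N(L) = -9 + 3*5 = -9 + 15 = 6)
p(J, c) = -8*c + c*(1 + c)
(p(sqrt(-6 + G(-5)), -8) - 23)*((-48 + N(1)) - 15) = (-8*(-7 - 8) - 23)*((-48 + 6) - 15) = (-8*(-15) - 23)*(-42 - 15) = (120 - 23)*(-57) = 97*(-57) = -5529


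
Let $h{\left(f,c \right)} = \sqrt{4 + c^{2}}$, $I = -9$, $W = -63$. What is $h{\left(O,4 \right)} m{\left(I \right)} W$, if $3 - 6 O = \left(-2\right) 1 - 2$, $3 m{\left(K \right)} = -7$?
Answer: $294 \sqrt{5} \approx 657.4$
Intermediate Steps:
$m{\left(K \right)} = - \frac{7}{3}$ ($m{\left(K \right)} = \frac{1}{3} \left(-7\right) = - \frac{7}{3}$)
$O = \frac{7}{6}$ ($O = \frac{1}{2} - \frac{\left(-2\right) 1 - 2}{6} = \frac{1}{2} - \frac{-2 - 2}{6} = \frac{1}{2} - - \frac{2}{3} = \frac{1}{2} + \frac{2}{3} = \frac{7}{6} \approx 1.1667$)
$h{\left(O,4 \right)} m{\left(I \right)} W = \sqrt{4 + 4^{2}} \left(- \frac{7}{3}\right) \left(-63\right) = \sqrt{4 + 16} \left(- \frac{7}{3}\right) \left(-63\right) = \sqrt{20} \left(- \frac{7}{3}\right) \left(-63\right) = 2 \sqrt{5} \left(- \frac{7}{3}\right) \left(-63\right) = - \frac{14 \sqrt{5}}{3} \left(-63\right) = 294 \sqrt{5}$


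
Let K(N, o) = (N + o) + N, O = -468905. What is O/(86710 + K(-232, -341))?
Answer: -93781/17181 ≈ -5.4584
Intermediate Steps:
K(N, o) = o + 2*N
O/(86710 + K(-232, -341)) = -468905/(86710 + (-341 + 2*(-232))) = -468905/(86710 + (-341 - 464)) = -468905/(86710 - 805) = -468905/85905 = -468905*1/85905 = -93781/17181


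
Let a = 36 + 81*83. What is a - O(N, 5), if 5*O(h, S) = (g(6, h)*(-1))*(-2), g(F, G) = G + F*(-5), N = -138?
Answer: 34131/5 ≈ 6826.2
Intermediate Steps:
g(F, G) = G - 5*F
O(h, S) = -12 + 2*h/5 (O(h, S) = (((h - 5*6)*(-1))*(-2))/5 = (((h - 30)*(-1))*(-2))/5 = (((-30 + h)*(-1))*(-2))/5 = ((30 - h)*(-2))/5 = (-60 + 2*h)/5 = -12 + 2*h/5)
a = 6759 (a = 36 + 6723 = 6759)
a - O(N, 5) = 6759 - (-12 + (⅖)*(-138)) = 6759 - (-12 - 276/5) = 6759 - 1*(-336/5) = 6759 + 336/5 = 34131/5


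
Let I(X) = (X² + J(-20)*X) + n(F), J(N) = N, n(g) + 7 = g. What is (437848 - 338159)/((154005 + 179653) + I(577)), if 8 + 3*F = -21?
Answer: 299067/1965091 ≈ 0.15219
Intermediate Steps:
F = -29/3 (F = -8/3 + (⅓)*(-21) = -8/3 - 7 = -29/3 ≈ -9.6667)
n(g) = -7 + g
I(X) = -50/3 + X² - 20*X (I(X) = (X² - 20*X) + (-7 - 29/3) = (X² - 20*X) - 50/3 = -50/3 + X² - 20*X)
(437848 - 338159)/((154005 + 179653) + I(577)) = (437848 - 338159)/((154005 + 179653) + (-50/3 + 577² - 20*577)) = 99689/(333658 + (-50/3 + 332929 - 11540)) = 99689/(333658 + 964117/3) = 99689/(1965091/3) = 99689*(3/1965091) = 299067/1965091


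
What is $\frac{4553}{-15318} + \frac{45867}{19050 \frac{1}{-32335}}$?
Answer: $- \frac{378639286886}{4863465} \approx -77854.0$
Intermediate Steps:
$\frac{4553}{-15318} + \frac{45867}{19050 \frac{1}{-32335}} = 4553 \left(- \frac{1}{15318}\right) + \frac{45867}{19050 \left(- \frac{1}{32335}\right)} = - \frac{4553}{15318} + \frac{45867}{- \frac{3810}{6467}} = - \frac{4553}{15318} + 45867 \left(- \frac{6467}{3810}\right) = - \frac{4553}{15318} - \frac{98873963}{1270} = - \frac{378639286886}{4863465}$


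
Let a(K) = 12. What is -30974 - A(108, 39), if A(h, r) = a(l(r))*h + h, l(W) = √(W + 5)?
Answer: -32378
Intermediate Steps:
l(W) = √(5 + W)
A(h, r) = 13*h (A(h, r) = 12*h + h = 13*h)
-30974 - A(108, 39) = -30974 - 13*108 = -30974 - 1*1404 = -30974 - 1404 = -32378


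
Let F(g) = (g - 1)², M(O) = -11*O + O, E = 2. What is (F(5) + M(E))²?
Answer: 16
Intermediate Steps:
M(O) = -10*O
F(g) = (-1 + g)²
(F(5) + M(E))² = ((-1 + 5)² - 10*2)² = (4² - 20)² = (16 - 20)² = (-4)² = 16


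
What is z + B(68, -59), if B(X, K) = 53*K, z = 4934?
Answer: 1807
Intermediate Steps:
z + B(68, -59) = 4934 + 53*(-59) = 4934 - 3127 = 1807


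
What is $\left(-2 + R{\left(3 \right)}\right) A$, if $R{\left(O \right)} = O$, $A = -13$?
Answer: $-13$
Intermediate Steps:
$\left(-2 + R{\left(3 \right)}\right) A = \left(-2 + 3\right) \left(-13\right) = 1 \left(-13\right) = -13$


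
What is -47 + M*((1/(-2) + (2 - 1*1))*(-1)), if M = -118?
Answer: 12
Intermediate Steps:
-47 + M*((1/(-2) + (2 - 1*1))*(-1)) = -47 - 118*(1/(-2) + (2 - 1*1))*(-1) = -47 - 118*(-½ + (2 - 1))*(-1) = -47 - 118*(-½ + 1)*(-1) = -47 - 59*(-1) = -47 - 118*(-½) = -47 + 59 = 12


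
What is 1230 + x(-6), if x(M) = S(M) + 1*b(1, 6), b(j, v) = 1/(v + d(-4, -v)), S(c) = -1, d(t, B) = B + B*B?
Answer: 44245/36 ≈ 1229.0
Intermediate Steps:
d(t, B) = B + B²
b(j, v) = 1/(v - v*(1 - v)) (b(j, v) = 1/(v + (-v)*(1 - v)) = 1/(v - v*(1 - v)))
x(M) = -35/36 (x(M) = -1 + 1/6² = -1 + 1*(1/36) = -1 + 1/36 = -35/36)
1230 + x(-6) = 1230 - 35/36 = 44245/36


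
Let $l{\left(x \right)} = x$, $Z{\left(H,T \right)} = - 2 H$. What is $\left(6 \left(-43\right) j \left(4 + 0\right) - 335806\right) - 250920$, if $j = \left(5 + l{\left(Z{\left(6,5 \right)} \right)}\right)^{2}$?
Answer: $-637294$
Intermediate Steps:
$j = 49$ ($j = \left(5 - 12\right)^{2} = \left(-7\right)^{2} = 49$)
$\left(6 \left(-43\right) j \left(4 + 0\right) - 335806\right) - 250920 = \left(6 \left(-43\right) 49 \left(4 + 0\right) - 335806\right) - 250920 = \left(- 258 \cdot 49 \cdot 4 - 335806\right) - 250920 = \left(\left(-258\right) 196 - 335806\right) - 250920 = \left(-50568 - 335806\right) - 250920 = -386374 - 250920 = -637294$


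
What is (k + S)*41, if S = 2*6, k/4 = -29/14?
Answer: 1066/7 ≈ 152.29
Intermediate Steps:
k = -58/7 (k = 4*(-29/14) = -58/7 ≈ -8.2857)
S = 12
(k + S)*41 = (-58/7 + 12)*41 = (26/7)*41 = 1066/7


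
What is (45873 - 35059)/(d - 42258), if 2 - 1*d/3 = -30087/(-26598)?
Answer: -95876924/374636319 ≈ -0.25592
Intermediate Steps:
d = 23109/8866 (d = 6 - (-90261)/(-26598) = 6 - (-90261)*(-1)/26598 = 6 - 3*10029/8866 = 6 - 30087/8866 = 23109/8866 ≈ 2.6065)
(45873 - 35059)/(d - 42258) = (45873 - 35059)/(23109/8866 - 42258) = 10814/(-374636319/8866) = 10814*(-8866/374636319) = -95876924/374636319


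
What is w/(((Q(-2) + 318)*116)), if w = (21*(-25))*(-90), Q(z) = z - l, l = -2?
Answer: 7875/6148 ≈ 1.2809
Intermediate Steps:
Q(z) = 2 + z (Q(z) = z - 1*(-2) = z + 2 = 2 + z)
w = 47250 (w = -525*(-90) = 47250)
w/(((Q(-2) + 318)*116)) = 47250/((((2 - 2) + 318)*116)) = 47250/(((0 + 318)*116)) = 47250/((318*116)) = 47250/36888 = 47250*(1/36888) = 7875/6148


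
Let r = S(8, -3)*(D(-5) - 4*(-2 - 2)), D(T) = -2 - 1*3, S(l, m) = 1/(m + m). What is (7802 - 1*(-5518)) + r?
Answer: 79909/6 ≈ 13318.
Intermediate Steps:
S(l, m) = 1/(2*m)
D(T) = -5 (D(T) = -2 - 3 = -5)
r = -11/6 (r = ((1/2)/(-3))*(-5 - 4*(-2 - 2)) = ((1/2)*(-1/3))*(-5 - 4*(-4)) = -(-5 + 16)/6 = -1/6*11 = -11/6 ≈ -1.8333)
(7802 - 1*(-5518)) + r = (7802 - 1*(-5518)) - 11/6 = (7802 + 5518) - 11/6 = 13320 - 11/6 = 79909/6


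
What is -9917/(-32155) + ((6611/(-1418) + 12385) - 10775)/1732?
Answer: 97552559187/78971908280 ≈ 1.2353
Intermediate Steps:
-9917/(-32155) + ((6611/(-1418) + 12385) - 10775)/1732 = -9917*(-1/32155) + ((6611*(-1/1418) + 12385) - 10775)*(1/1732) = 9917/32155 + ((-6611/1418 + 12385) - 10775)*(1/1732) = 9917/32155 + (17555319/1418 - 10775)*(1/1732) = 9917/32155 + (2276369/1418)*(1/1732) = 9917/32155 + 2276369/2455976 = 97552559187/78971908280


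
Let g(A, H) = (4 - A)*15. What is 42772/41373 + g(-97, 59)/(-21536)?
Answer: 858457697/891008928 ≈ 0.96347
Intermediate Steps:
g(A, H) = 60 - 15*A
42772/41373 + g(-97, 59)/(-21536) = 42772/41373 + (60 - 15*(-97))/(-21536) = 42772*(1/41373) + (60 + 1455)*(-1/21536) = 42772/41373 + 1515*(-1/21536) = 42772/41373 - 1515/21536 = 858457697/891008928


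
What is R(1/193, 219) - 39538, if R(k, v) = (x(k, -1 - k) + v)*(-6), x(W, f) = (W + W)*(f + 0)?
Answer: -1521693820/37249 ≈ -40852.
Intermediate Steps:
x(W, f) = 2*W*f (x(W, f) = (2*W)*f = 2*W*f)
R(k, v) = -6*v - 12*k*(-1 - k) (R(k, v) = (2*k*(-1 - k) + v)*(-6) = (v + 2*k*(-1 - k))*(-6) = -6*v - 12*k*(-1 - k))
R(1/193, 219) - 39538 = (-6*219 + 12*(1 + 1/193)/193) - 39538 = (-1314 + 12*(1/193)*(1 + 1/193)) - 39538 = (-1314 + 12*(1/193)*(194/193)) - 39538 = (-1314 + 2328/37249) - 39538 = -48942858/37249 - 39538 = -1521693820/37249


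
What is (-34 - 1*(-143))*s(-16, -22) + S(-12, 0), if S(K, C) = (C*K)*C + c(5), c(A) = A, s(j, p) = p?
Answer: -2393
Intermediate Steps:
S(K, C) = 5 + K*C² (S(K, C) = (C*K)*C + 5 = K*C² + 5 = 5 + K*C²)
(-34 - 1*(-143))*s(-16, -22) + S(-12, 0) = (-34 - 1*(-143))*(-22) + (5 - 12*0²) = (-34 + 143)*(-22) + (5 - 12*0) = 109*(-22) + (5 + 0) = -2398 + 5 = -2393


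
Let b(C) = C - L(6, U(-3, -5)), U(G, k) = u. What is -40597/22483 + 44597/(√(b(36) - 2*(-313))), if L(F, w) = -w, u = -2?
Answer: -40597/22483 + 44597*√165/330 ≈ 1734.1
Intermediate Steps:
U(G, k) = -2
b(C) = -2 + C (b(C) = C - (-1)*(-2) = C - 1*2 = C - 2 = -2 + C)
-40597/22483 + 44597/(√(b(36) - 2*(-313))) = -40597/22483 + 44597/(√((-2 + 36) - 2*(-313))) = -40597*1/22483 + 44597/(√(34 + 626)) = -40597/22483 + 44597/(√660) = -40597/22483 + 44597/((2*√165)) = -40597/22483 + 44597*(√165/330) = -40597/22483 + 44597*√165/330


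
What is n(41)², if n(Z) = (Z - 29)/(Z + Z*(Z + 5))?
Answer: 144/3713329 ≈ 3.8779e-5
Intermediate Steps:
n(Z) = (-29 + Z)/(Z + Z*(5 + Z))
n(41)² = ((-29 + 41)/(41*(6 + 41)))² = ((1/41)*12/47)² = ((1/41)*(1/47)*12)² = (12/1927)² = 144/3713329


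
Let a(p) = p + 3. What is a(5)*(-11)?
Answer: -88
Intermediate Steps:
a(p) = 3 + p
a(5)*(-11) = (3 + 5)*(-11) = 8*(-11) = -88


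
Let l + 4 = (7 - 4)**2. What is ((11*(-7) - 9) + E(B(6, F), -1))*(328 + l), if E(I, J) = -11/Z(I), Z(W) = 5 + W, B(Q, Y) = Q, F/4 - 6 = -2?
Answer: -28971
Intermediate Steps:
F = 16 (F = 24 + 4*(-2) = 24 - 8 = 16)
l = 5 (l = -4 + (7 - 4)**2 = -4 + 3**2 = -4 + 9 = 5)
E(I, J) = -11/(5 + I)
((11*(-7) - 9) + E(B(6, F), -1))*(328 + l) = ((11*(-7) - 9) - 11/(5 + 6))*(328 + 5) = ((-77 - 9) - 11/11)*333 = (-86 - 11*1/11)*333 = (-86 - 1)*333 = -87*333 = -28971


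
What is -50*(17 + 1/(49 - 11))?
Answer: -16175/19 ≈ -851.32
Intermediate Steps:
-50*(17 + 1/(49 - 11)) = -50*(17 + 1/38) = -50*647/38 = -16175/19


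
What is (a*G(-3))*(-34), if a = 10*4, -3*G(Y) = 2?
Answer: 2720/3 ≈ 906.67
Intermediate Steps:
G(Y) = -⅔ (G(Y) = -⅓*2 = -⅔)
a = 40
(a*G(-3))*(-34) = (40*(-⅔))*(-34) = -80/3*(-34) = 2720/3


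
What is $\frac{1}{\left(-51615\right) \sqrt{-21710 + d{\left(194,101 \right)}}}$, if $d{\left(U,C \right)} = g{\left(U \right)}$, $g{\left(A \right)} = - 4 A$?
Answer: $\frac{i \sqrt{22486}}{1160614890} \approx 1.292 \cdot 10^{-7} i$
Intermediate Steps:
$d{\left(U,C \right)} = - 4 U$
$\frac{1}{\left(-51615\right) \sqrt{-21710 + d{\left(194,101 \right)}}} = \frac{1}{\left(-51615\right) \sqrt{-21710 - 776}} = - \frac{1}{51615 \sqrt{-21710 - 776}} = - \frac{1}{51615 \sqrt{-22486}} = - \frac{1}{51615 i \sqrt{22486}} = - \frac{\left(- \frac{1}{22486}\right) i \sqrt{22486}}{51615} = \frac{i \sqrt{22486}}{1160614890}$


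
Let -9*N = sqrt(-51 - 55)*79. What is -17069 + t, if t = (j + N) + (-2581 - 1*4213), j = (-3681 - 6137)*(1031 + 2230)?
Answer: -32040361 - 79*I*sqrt(106)/9 ≈ -3.204e+7 - 90.373*I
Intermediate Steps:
N = -79*I*sqrt(106)/9 (N = -sqrt(-51 - 55)*79/9 = -sqrt(-106)*79/9 = -I*sqrt(106)*79/9 = -79*I*sqrt(106)/9 ≈ -90.373*I)
j = -32016498 (j = -9818*3261 = -32016498)
t = -32023292 - 79*I*sqrt(106)/9 (t = (-32016498 - 79*I*sqrt(106)/9) + (-2581 - 1*4213) = (-32016498 - 79*I*sqrt(106)/9) + (-2581 - 4213) = (-32016498 - 79*I*sqrt(106)/9) - 6794 = -32023292 - 79*I*sqrt(106)/9 ≈ -3.2023e+7 - 90.373*I)
-17069 + t = -17069 + (-32023292 - 79*I*sqrt(106)/9) = -32040361 - 79*I*sqrt(106)/9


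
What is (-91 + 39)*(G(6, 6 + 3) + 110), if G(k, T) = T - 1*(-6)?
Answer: -6500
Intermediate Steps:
G(k, T) = 6 + T (G(k, T) = T + 6 = 6 + T)
(-91 + 39)*(G(6, 6 + 3) + 110) = (-91 + 39)*((6 + (6 + 3)) + 110) = -52*((6 + 9) + 110) = -52*(15 + 110) = -52*125 = -6500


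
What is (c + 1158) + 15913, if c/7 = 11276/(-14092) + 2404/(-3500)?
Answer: 7513057677/440375 ≈ 17061.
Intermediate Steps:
c = -4583948/440375 (c = 7*(11276/(-14092) + 2404/(-3500)) = 7*(11276*(-1/14092) + 2404*(-1/3500)) = 7*(-2819/3523 - 601/875) = 7*(-4583948/3082625) = -4583948/440375 ≈ -10.409)
(c + 1158) + 15913 = (-4583948/440375 + 1158) + 15913 = 505370302/440375 + 15913 = 7513057677/440375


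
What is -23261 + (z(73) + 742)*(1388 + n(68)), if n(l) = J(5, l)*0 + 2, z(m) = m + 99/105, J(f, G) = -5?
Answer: 7776297/7 ≈ 1.1109e+6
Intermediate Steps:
z(m) = 33/35 + m (z(m) = m + 99*(1/105) = m + 33/35 = 33/35 + m)
n(l) = 2 (n(l) = -5*0 + 2 = 0 + 2 = 2)
-23261 + (z(73) + 742)*(1388 + n(68)) = -23261 + ((33/35 + 73) + 742)*(1388 + 2) = -23261 + (2588/35 + 742)*1390 = -23261 + (28558/35)*1390 = -23261 + 7939124/7 = 7776297/7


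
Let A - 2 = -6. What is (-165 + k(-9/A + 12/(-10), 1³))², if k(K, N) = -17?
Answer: 33124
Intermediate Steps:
A = -4 (A = 2 - 6 = -4)
(-165 + k(-9/A + 12/(-10), 1³))² = (-165 - 17)² = (-182)² = 33124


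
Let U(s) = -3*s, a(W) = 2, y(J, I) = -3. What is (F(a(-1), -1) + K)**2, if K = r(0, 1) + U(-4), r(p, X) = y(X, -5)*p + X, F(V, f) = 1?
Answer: 196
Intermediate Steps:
r(p, X) = X - 3*p (r(p, X) = -3*p + X = X - 3*p)
K = 13 (K = (1 - 3*0) - 3*(-4) = (1 + 0) + 12 = 1 + 12 = 13)
(F(a(-1), -1) + K)**2 = (1 + 13)**2 = 14**2 = 196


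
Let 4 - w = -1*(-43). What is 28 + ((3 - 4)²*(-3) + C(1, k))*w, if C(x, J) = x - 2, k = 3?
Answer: 184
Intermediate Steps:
w = -39 (w = 4 - (-1)*(-43) = 4 - 1*43 = 4 - 43 = -39)
C(x, J) = -2 + x
28 + ((3 - 4)²*(-3) + C(1, k))*w = 28 + ((3 - 4)²*(-3) + (-2 + 1))*(-39) = 28 + ((-1)²*(-3) - 1)*(-39) = 28 + (1*(-3) - 1)*(-39) = 28 + (-3 - 1)*(-39) = 28 - 4*(-39) = 28 + 156 = 184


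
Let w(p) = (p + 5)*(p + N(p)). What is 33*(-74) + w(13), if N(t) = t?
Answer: -1974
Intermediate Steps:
w(p) = 2*p*(5 + p) (w(p) = (p + 5)*(p + p) = (5 + p)*(2*p) = 2*p*(5 + p))
33*(-74) + w(13) = 33*(-74) + 2*13*(5 + 13) = -2442 + 2*13*18 = -2442 + 468 = -1974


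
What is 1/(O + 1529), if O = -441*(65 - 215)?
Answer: 1/67679 ≈ 1.4776e-5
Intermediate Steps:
O = 66150 (O = -441*(-150) = 66150)
1/(O + 1529) = 1/(66150 + 1529) = 1/67679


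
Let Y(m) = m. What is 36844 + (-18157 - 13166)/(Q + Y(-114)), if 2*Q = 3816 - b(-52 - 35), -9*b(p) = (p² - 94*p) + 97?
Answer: 886479485/24068 ≈ 36832.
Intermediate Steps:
b(p) = -97/9 - p²/9 + 94*p/9 (b(p) = -((p² - 94*p) + 97)/9 = -(97 + p² - 94*p)/9 = -97/9 - p²/9 + 94*p/9)
Q = 25094/9 (Q = (3816 - (-97/9 - (-52 - 35)²/9 + 94*(-52 - 35)/9))/2 = (3816 - (-97/9 - ⅑*(-87)² + (94/9)*(-87)))/2 = (3816 - (-97/9 - ⅑*7569 - 2726/3))/2 = (3816 - (-97/9 - 841 - 2726/3))/2 = (3816 - 1*(-15844/9))/2 = (3816 + 15844/9)/2 = (½)*(50188/9) = 25094/9 ≈ 2788.2)
36844 + (-18157 - 13166)/(Q + Y(-114)) = 36844 + (-18157 - 13166)/(25094/9 - 114) = 36844 - 31323/24068/9 = 36844 - 31323*9/24068 = 36844 - 281907/24068 = 886479485/24068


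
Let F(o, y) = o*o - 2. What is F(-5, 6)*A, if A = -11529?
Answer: -265167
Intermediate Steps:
F(o, y) = -2 + o² (F(o, y) = o² - 2 = -2 + o²)
F(-5, 6)*A = (-2 + (-5)²)*(-11529) = (-2 + 25)*(-11529) = 23*(-11529) = -265167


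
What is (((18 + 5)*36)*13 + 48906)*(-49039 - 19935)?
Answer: -4115678580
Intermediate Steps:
(((18 + 5)*36)*13 + 48906)*(-49039 - 19935) = ((23*36)*13 + 48906)*(-68974) = (828*13 + 48906)*(-68974) = (10764 + 48906)*(-68974) = 59670*(-68974) = -4115678580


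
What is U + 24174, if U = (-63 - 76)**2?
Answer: 43495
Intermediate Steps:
U = 19321 (U = (-139)**2 = 19321)
U + 24174 = 19321 + 24174 = 43495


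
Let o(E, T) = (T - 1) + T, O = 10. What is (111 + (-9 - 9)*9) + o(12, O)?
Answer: -32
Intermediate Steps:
o(E, T) = -1 + 2*T (o(E, T) = (-1 + T) + T = -1 + 2*T)
(111 + (-9 - 9)*9) + o(12, O) = (111 + (-9 - 9)*9) + (-1 + 2*10) = (111 - 18*9) + (-1 + 20) = (111 - 162) + 19 = -51 + 19 = -32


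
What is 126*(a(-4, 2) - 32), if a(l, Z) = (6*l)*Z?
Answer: -10080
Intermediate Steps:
a(l, Z) = 6*Z*l
126*(a(-4, 2) - 32) = 126*(6*2*(-4) - 32) = 126*(-48 - 32) = 126*(-80) = -10080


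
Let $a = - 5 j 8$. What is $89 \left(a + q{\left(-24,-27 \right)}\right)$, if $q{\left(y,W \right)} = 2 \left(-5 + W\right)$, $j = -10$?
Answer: $29904$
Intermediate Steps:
$q{\left(y,W \right)} = -10 + 2 W$
$a = 400$ ($a = \left(-5\right) \left(-10\right) 8 = 50 \cdot 8 = 400$)
$89 \left(a + q{\left(-24,-27 \right)}\right) = 89 \left(400 + \left(-10 + 2 \left(-27\right)\right)\right) = 89 \left(400 - 64\right) = 89 \cdot 336 = 29904$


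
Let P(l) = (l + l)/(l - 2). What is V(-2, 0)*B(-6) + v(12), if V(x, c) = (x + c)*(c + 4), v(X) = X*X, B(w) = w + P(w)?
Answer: 180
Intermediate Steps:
P(l) = 2*l/(-2 + l) (P(l) = (2*l)/(-2 + l) = 2*l/(-2 + l))
B(w) = w + 2*w/(-2 + w)
v(X) = X**2
V(x, c) = (4 + c)*(c + x) (V(x, c) = (c + x)*(4 + c) = (4 + c)*(c + x))
V(-2, 0)*B(-6) + v(12) = (0**2 + 4*0 + 4*(-2) + 0*(-2))*((-6)**2/(-2 - 6)) + 12**2 = (0 + 0 - 8 + 0)*(36/(-8)) + 144 = -288*(-1)/8 + 144 = -8*(-9/2) + 144 = 36 + 144 = 180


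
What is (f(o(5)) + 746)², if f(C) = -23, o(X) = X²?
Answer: 522729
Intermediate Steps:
(f(o(5)) + 746)² = (-23 + 746)² = 723² = 522729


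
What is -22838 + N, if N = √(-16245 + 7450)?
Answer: -22838 + I*√8795 ≈ -22838.0 + 93.782*I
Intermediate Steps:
N = I*√8795 (N = √(-8795) = I*√8795 ≈ 93.782*I)
-22838 + N = -22838 + I*√8795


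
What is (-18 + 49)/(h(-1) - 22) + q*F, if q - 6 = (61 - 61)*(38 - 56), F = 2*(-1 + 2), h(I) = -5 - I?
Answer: 281/26 ≈ 10.808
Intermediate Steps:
F = 2 (F = 2*1 = 2)
q = 6 (q = 6 + (61 - 61)*(38 - 56) = 6 + 0*(-18) = 6 + 0 = 6)
(-18 + 49)/(h(-1) - 22) + q*F = (-18 + 49)/((-5 - 1*(-1)) - 22) + 6*2 = 31/((-5 + 1) - 22) + 12 = 31/(-4 - 22) + 12 = 31/(-26) + 12 = 31*(-1/26) + 12 = -31/26 + 12 = 281/26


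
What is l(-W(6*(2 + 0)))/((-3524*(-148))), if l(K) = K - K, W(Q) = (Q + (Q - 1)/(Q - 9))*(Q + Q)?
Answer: 0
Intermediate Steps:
W(Q) = 2*Q*(Q + (-1 + Q)/(-9 + Q)) (W(Q) = (Q + (-1 + Q)/(-9 + Q))*(2*Q) = 2*Q*(Q + (-1 + Q)/(-9 + Q)))
l(K) = 0
l(-W(6*(2 + 0)))/((-3524*(-148))) = 0/((-3524*(-148))) = 0/521552 = 0*(1/521552) = 0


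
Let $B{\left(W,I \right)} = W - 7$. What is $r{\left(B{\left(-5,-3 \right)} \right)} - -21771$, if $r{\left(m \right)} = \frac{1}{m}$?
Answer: $\frac{261251}{12} \approx 21771.0$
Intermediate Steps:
$B{\left(W,I \right)} = -7 + W$ ($B{\left(W,I \right)} = W - 7 = -7 + W$)
$r{\left(B{\left(-5,-3 \right)} \right)} - -21771 = \frac{1}{-7 - 5} - -21771 = \frac{1}{-12} + 21771 = - \frac{1}{12} + 21771 = \frac{261251}{12}$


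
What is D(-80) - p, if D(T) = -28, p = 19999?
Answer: -20027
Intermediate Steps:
D(-80) - p = -28 - 1*19999 = -28 - 19999 = -20027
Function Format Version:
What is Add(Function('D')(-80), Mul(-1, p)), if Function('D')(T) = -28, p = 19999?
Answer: -20027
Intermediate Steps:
Add(Function('D')(-80), Mul(-1, p)) = Add(-28, Mul(-1, 19999)) = Add(-28, -19999) = -20027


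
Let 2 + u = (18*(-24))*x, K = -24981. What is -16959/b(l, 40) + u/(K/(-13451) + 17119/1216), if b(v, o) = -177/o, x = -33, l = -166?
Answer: 3825919258104/809369965 ≈ 4727.0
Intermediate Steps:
u = 14254 (u = -2 + (18*(-24))*(-33) = -2 - 432*(-33) = -2 + 14256 = 14254)
-16959/b(l, 40) + u/(K/(-13451) + 17119/1216) = -16959/((-177/40)) + 14254/(-24981/(-13451) + 17119/1216) = -16959/((-177*1/40)) + 14254/(-24981*(-1/13451) + 17119*(1/1216)) = -16959/(-177/40) + 14254/(24981/13451 + 901/64) = -16959*(-40/177) + 14254/(13718135/860864) = 226120/59 + 14254*(860864/13718135) = 226120/59 + 12270755456/13718135 = 3825919258104/809369965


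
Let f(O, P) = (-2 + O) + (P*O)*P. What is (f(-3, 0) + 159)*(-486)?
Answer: -74844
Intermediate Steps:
f(O, P) = -2 + O + O*P**2 (f(O, P) = (-2 + O) + (O*P)*P = (-2 + O) + O*P**2 = -2 + O + O*P**2)
(f(-3, 0) + 159)*(-486) = ((-2 - 3 - 3*0**2) + 159)*(-486) = ((-2 - 3 - 3*0) + 159)*(-486) = ((-2 - 3 + 0) + 159)*(-486) = (-5 + 159)*(-486) = 154*(-486) = -74844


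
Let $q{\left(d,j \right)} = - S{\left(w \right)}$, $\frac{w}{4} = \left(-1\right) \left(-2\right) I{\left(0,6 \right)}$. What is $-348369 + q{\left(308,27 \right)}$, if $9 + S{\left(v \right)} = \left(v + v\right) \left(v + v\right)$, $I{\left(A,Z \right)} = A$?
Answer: $-348360$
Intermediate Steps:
$w = 0$ ($w = 4 \left(-1\right) \left(-2\right) 0 = 4 \cdot 2 \cdot 0 = 4 \cdot 0 = 0$)
$S{\left(v \right)} = -9 + 4 v^{2}$ ($S{\left(v \right)} = -9 + \left(v + v\right) \left(v + v\right) = -9 + 2 v 2 v = -9 + 4 v^{2}$)
$q{\left(d,j \right)} = 9$ ($q{\left(d,j \right)} = - (-9 + 4 \cdot 0^{2}) = - (-9 + 4 \cdot 0) = - (-9 + 0) = \left(-1\right) \left(-9\right) = 9$)
$-348369 + q{\left(308,27 \right)} = -348369 + 9 = -348360$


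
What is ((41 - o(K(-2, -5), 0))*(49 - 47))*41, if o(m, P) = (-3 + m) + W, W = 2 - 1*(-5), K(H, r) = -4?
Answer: 3362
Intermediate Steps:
W = 7 (W = 2 + 5 = 7)
o(m, P) = 4 + m (o(m, P) = (-3 + m) + 7 = 4 + m)
((41 - o(K(-2, -5), 0))*(49 - 47))*41 = ((41 - (4 - 4))*(49 - 47))*41 = ((41 - 1*0)*2)*41 = ((41 + 0)*2)*41 = (41*2)*41 = 82*41 = 3362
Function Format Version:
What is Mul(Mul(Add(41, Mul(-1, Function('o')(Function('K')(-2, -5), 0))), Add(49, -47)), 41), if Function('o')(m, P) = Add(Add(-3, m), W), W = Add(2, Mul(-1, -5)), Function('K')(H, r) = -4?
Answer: 3362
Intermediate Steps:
W = 7 (W = Add(2, 5) = 7)
Function('o')(m, P) = Add(4, m) (Function('o')(m, P) = Add(Add(-3, m), 7) = Add(4, m))
Mul(Mul(Add(41, Mul(-1, Function('o')(Function('K')(-2, -5), 0))), Add(49, -47)), 41) = Mul(Mul(Add(41, Mul(-1, Add(4, -4))), Add(49, -47)), 41) = Mul(Mul(Add(41, Mul(-1, 0)), 2), 41) = Mul(Mul(Add(41, 0), 2), 41) = Mul(Mul(41, 2), 41) = Mul(82, 41) = 3362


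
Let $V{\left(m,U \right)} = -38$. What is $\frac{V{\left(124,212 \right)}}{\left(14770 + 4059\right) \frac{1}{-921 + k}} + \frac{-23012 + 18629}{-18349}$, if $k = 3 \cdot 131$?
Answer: $\frac{23720097}{18183859} \approx 1.3045$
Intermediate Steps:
$k = 393$
$\frac{V{\left(124,212 \right)}}{\left(14770 + 4059\right) \frac{1}{-921 + k}} + \frac{-23012 + 18629}{-18349} = - \frac{38}{\left(14770 + 4059\right) \frac{1}{-921 + 393}} + \frac{-23012 + 18629}{-18349} = - \frac{38}{18829 \frac{1}{-528}} - - \frac{4383}{18349} = - \frac{38}{18829 \left(- \frac{1}{528}\right)} + \frac{4383}{18349} = - \frac{38}{- \frac{18829}{528}} + \frac{4383}{18349} = \left(-38\right) \left(- \frac{528}{18829}\right) + \frac{4383}{18349} = \frac{1056}{991} + \frac{4383}{18349} = \frac{23720097}{18183859}$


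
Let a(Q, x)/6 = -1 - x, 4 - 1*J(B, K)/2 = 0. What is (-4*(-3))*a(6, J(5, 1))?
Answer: -648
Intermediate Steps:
J(B, K) = 8 (J(B, K) = 8 - 2*0 = 8 + 0 = 8)
a(Q, x) = -6 - 6*x (a(Q, x) = 6*(-1 - x) = -6 - 6*x)
(-4*(-3))*a(6, J(5, 1)) = (-4*(-3))*(-6 - 6*8) = 12*(-6 - 48) = 12*(-54) = -648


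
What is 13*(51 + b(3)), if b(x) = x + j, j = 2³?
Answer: 806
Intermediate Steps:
j = 8
b(x) = 8 + x (b(x) = x + 8 = 8 + x)
13*(51 + b(3)) = 13*(51 + (8 + 3)) = 13*(51 + 11) = 13*62 = 806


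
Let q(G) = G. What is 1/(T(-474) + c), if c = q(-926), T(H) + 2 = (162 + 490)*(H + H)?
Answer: -1/619024 ≈ -1.6154e-6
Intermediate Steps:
T(H) = -2 + 1304*H (T(H) = -2 + (162 + 490)*(H + H) = -2 + 652*(2*H) = -2 + 1304*H)
c = -926
1/(T(-474) + c) = 1/((-2 + 1304*(-474)) - 926) = 1/((-2 - 618096) - 926) = 1/(-618098 - 926) = 1/(-619024) = -1/619024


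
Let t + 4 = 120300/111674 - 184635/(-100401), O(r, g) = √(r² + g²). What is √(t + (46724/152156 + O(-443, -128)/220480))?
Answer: √(-60834884610960352759824425378976000 + 355245879622971840295583759605*√212633)/279865345370363480 ≈ 0.88012*I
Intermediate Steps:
O(r, g) = √(g² + r²)
t = -2025259301/1868696879 (t = -4 + (120300/111674 - 184635/(-100401)) = -4 + (120300*(1/111674) - 184635*(-1/100401)) = -4 + (60150/55837 + 61545/33467) = -4 + 5449528215/1868696879 = -2025259301/1868696879 ≈ -1.0838)
√(t + (46724/152156 + O(-443, -128)/220480)) = √(-2025259301/1868696879 + (46724/152156 + √((-128)² + (-443)²)/220480)) = √(-2025259301/1868696879 + (46724*(1/152156) + √(16384 + 196249)*(1/220480))) = √(-2025259301/1868696879 + (11681/38039 + √212633*(1/220480))) = √(-2025259301/1868696879 + (11681/38039 + √212633/220480)) = √(-55210590307140/71083360580281 + √212633/220480)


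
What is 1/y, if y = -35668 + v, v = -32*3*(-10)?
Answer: -1/34708 ≈ -2.8812e-5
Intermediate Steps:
v = 960 (v = -96*(-10) = 960)
y = -34708 (y = -35668 + 960 = -34708)
1/y = 1/(-34708) = -1/34708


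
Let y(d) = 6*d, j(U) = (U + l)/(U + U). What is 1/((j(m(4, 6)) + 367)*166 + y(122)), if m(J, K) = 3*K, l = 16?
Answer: 9/556297 ≈ 1.6178e-5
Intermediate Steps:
j(U) = (16 + U)/(2*U) (j(U) = (U + 16)/(U + U) = (16 + U)/((2*U)) = (16 + U)*(1/(2*U)) = (16 + U)/(2*U))
1/((j(m(4, 6)) + 367)*166 + y(122)) = 1/(((16 + 3*6)/(2*((3*6))) + 367)*166 + 6*122) = 1/(((½)*(16 + 18)/18 + 367)*166 + 732) = 1/(((½)*(1/18)*34 + 367)*166 + 732) = 1/((17/18 + 367)*166 + 732) = 1/((6623/18)*166 + 732) = 1/(549709/9 + 732) = 1/(556297/9) = 9/556297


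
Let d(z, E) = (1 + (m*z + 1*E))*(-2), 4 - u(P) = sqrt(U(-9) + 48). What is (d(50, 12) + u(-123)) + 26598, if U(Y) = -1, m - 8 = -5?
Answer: 26276 - sqrt(47) ≈ 26269.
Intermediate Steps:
m = 3 (m = 8 - 5 = 3)
u(P) = 4 - sqrt(47) (u(P) = 4 - sqrt(-1 + 48) = 4 - sqrt(47))
d(z, E) = -2 - 6*z - 2*E (d(z, E) = (1 + (3*z + 1*E))*(-2) = (1 + (3*z + E))*(-2) = (1 + (E + 3*z))*(-2) = (1 + E + 3*z)*(-2) = -2 - 6*z - 2*E)
(d(50, 12) + u(-123)) + 26598 = ((-2 - 6*50 - 2*12) + (4 - sqrt(47))) + 26598 = ((-2 - 300 - 24) + (4 - sqrt(47))) + 26598 = (-326 + (4 - sqrt(47))) + 26598 = (-322 - sqrt(47)) + 26598 = 26276 - sqrt(47)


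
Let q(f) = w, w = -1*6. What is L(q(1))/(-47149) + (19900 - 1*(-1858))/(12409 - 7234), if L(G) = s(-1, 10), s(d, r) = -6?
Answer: 44604304/10608525 ≈ 4.2046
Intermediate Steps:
w = -6
q(f) = -6
L(G) = -6
L(q(1))/(-47149) + (19900 - 1*(-1858))/(12409 - 7234) = -6/(-47149) + (19900 - 1*(-1858))/(12409 - 7234) = -6*(-1/47149) + (19900 + 1858)/5175 = 6/47149 + 21758*(1/5175) = 6/47149 + 946/225 = 44604304/10608525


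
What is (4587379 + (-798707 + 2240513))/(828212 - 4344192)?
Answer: -1205837/703196 ≈ -1.7148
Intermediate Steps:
(4587379 + (-798707 + 2240513))/(828212 - 4344192) = (4587379 + 1441806)/(-3515980) = 6029185*(-1/3515980) = -1205837/703196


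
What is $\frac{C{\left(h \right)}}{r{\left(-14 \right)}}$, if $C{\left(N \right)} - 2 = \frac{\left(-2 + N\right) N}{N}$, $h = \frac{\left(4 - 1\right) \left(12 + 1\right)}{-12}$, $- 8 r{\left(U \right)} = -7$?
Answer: $- \frac{26}{7} \approx -3.7143$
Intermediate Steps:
$r{\left(U \right)} = \frac{7}{8}$ ($r{\left(U \right)} = \left(- \frac{1}{8}\right) \left(-7\right) = \frac{7}{8}$)
$h = - \frac{13}{4}$ ($h = 3 \cdot 13 \left(- \frac{1}{12}\right) = 39 \left(- \frac{1}{12}\right) = - \frac{13}{4} \approx -3.25$)
$C{\left(N \right)} = N$ ($C{\left(N \right)} = 2 + \frac{\left(-2 + N\right) N}{N} = 2 + \frac{N \left(-2 + N\right)}{N} = 2 + \left(-2 + N\right) = N$)
$\frac{C{\left(h \right)}}{r{\left(-14 \right)}} = - \frac{13}{4 \cdot \frac{7}{8}} = \left(- \frac{13}{4}\right) \frac{8}{7} = - \frac{26}{7}$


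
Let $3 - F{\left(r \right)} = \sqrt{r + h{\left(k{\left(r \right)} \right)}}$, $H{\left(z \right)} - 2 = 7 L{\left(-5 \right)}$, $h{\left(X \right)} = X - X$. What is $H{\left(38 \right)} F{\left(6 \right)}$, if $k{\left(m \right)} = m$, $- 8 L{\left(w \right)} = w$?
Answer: $\frac{153}{8} - \frac{51 \sqrt{6}}{8} \approx 3.5095$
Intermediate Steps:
$L{\left(w \right)} = - \frac{w}{8}$
$h{\left(X \right)} = 0$
$H{\left(z \right)} = \frac{51}{8}$ ($H{\left(z \right)} = 2 + 7 \left(\left(- \frac{1}{8}\right) \left(-5\right)\right) = 2 + 7 \cdot \frac{5}{8} = 2 + \frac{35}{8} = \frac{51}{8}$)
$F{\left(r \right)} = 3 - \sqrt{r}$ ($F{\left(r \right)} = 3 - \sqrt{r + 0} = 3 - \sqrt{r}$)
$H{\left(38 \right)} F{\left(6 \right)} = \frac{51 \left(3 - \sqrt{6}\right)}{8} = \frac{153}{8} - \frac{51 \sqrt{6}}{8}$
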